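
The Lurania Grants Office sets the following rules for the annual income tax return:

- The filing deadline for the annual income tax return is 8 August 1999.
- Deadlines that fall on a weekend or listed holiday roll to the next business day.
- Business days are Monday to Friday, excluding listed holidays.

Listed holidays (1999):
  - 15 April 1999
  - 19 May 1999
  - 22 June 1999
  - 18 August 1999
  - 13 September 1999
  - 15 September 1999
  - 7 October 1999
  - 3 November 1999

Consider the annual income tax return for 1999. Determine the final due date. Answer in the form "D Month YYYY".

Start from the fixed due date, 8 August 1999.
8 August 1999 is a Sunday; the next business day is 9 August 1999 (Monday).
The final due date is 9 August 1999.

9 August 1999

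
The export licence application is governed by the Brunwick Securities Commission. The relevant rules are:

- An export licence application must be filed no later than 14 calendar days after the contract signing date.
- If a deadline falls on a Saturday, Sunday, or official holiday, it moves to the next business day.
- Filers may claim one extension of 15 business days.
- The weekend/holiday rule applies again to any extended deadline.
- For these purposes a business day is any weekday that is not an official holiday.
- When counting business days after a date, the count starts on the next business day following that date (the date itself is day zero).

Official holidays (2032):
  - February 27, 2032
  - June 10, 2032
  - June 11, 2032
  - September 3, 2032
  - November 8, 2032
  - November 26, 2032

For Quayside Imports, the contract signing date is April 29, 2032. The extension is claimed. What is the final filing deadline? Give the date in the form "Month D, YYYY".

June 3, 2032

Adding 14 calendar days to April 29, 2032 gives May 13, 2032.
May 13, 2032 (Thursday) is already a business day.
Applying the 15-business-day extension: 15 business days after May 13, 2032 is June 3, 2032.
June 3, 2032 (Thursday) is already a business day.
So the filing is due June 3, 2032.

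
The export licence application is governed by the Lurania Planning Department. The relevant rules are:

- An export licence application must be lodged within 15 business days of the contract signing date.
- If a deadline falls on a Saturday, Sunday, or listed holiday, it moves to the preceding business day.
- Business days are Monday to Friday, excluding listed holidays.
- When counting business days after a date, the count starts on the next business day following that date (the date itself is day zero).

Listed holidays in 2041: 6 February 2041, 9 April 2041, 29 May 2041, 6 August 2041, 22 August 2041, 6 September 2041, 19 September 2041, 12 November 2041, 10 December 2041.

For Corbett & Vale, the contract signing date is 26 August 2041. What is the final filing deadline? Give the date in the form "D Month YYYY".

17 September 2041

15 business days after 26 August 2041, excluding weekends and holidays, is 17 September 2041.
17 September 2041 is a Tuesday and not a listed holiday, so it stands.
Deadline: 17 September 2041.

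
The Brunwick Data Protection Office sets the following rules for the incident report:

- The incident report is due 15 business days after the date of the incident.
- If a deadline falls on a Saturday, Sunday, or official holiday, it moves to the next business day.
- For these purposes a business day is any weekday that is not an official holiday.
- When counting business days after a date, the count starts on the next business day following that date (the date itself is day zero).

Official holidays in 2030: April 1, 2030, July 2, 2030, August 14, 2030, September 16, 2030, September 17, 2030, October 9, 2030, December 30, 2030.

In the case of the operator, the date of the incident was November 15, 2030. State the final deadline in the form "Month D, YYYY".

Starting the day after November 15, 2030 and counting 15 business days lands on December 6, 2030.
Since December 6, 2030 is a Friday and not a holiday, the date is unchanged.
The final due date is December 6, 2030.

December 6, 2030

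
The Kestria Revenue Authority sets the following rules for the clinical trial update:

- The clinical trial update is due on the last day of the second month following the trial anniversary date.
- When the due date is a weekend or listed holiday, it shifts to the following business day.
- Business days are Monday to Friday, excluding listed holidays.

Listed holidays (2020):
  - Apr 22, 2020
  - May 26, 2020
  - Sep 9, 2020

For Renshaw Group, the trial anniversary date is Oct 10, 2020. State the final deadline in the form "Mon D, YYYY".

Dec 31, 2020

2 months after Oct 10, 2020 is December 2020; that month ends on Dec 31, 2020.
Dec 31, 2020 is a Thursday and not a listed holiday, so it stands.
Final deadline: Dec 31, 2020.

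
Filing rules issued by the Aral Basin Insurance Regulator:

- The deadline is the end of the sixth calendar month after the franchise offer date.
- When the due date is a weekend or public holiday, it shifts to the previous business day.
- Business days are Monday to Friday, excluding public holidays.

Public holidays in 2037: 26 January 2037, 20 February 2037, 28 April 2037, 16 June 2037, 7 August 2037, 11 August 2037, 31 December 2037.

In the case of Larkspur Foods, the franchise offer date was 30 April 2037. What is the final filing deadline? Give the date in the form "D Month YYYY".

6 months after 30 April 2037 falls in October 2037; the last day of that month is 31 October 2037.
31 October 2037 falls on a Saturday. Rolling to the preceding business day gives 30 October 2037, a Friday.
The final due date is 30 October 2037.

30 October 2037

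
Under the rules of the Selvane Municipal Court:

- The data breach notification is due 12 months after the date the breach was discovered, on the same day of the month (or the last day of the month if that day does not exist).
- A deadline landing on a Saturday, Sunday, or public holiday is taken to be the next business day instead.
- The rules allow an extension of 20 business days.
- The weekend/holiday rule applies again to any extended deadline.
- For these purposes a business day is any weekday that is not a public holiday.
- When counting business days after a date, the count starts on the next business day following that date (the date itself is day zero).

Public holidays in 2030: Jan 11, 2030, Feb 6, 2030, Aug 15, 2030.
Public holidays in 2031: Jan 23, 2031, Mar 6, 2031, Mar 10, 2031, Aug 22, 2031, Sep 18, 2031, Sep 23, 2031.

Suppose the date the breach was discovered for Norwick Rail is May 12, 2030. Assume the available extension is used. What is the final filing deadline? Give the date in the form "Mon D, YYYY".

Jun 9, 2031

Moving 12 months forward from May 12, 2030 on the corresponding day gives May 12, 2031.
May 12, 2031 is a Monday and not a listed holiday, so it stands.
The 20-business-day extension runs from May 12, 2031 to Jun 9, 2031.
Jun 9, 2031 is a Monday and not a listed holiday, so it stands.
Final deadline: Jun 9, 2031.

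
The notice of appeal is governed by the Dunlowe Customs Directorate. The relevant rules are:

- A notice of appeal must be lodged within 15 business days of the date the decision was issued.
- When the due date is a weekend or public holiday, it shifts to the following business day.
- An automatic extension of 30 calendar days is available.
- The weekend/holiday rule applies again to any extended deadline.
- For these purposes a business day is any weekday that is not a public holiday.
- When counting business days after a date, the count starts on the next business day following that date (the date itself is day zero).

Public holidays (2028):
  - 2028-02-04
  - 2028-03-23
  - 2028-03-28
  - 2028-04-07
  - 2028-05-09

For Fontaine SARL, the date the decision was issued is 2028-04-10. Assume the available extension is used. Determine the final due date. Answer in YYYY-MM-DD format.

2028-05-31

Starting the day after 2028-04-10 and counting 15 business days lands on 2028-05-01.
2028-05-01 (Monday) is already a business day.
Add the 30 calendar-day extension to 2028-05-01: 2028-05-31.
2028-05-31 is a Wednesday and not a listed holiday, so it stands.
Final deadline: 2028-05-31.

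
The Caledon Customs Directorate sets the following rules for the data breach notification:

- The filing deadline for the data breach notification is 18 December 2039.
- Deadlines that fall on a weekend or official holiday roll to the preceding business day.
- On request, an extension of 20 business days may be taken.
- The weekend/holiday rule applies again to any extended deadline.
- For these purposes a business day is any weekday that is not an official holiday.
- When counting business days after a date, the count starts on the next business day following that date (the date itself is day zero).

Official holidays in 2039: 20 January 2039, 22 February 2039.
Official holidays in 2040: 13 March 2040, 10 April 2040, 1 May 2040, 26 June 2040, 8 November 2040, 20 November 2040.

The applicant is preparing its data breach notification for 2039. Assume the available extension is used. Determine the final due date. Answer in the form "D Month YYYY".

The stated deadline is 18 December 2039.
18 December 2039 falls on a Sunday. Rolling to the preceding business day gives 16 December 2039, a Friday.
The 20-business-day extension runs from 16 December 2039 to 13 January 2040.
13 January 2040 is a Friday and not a listed holiday, so it stands.
So the filing is due 13 January 2040.

13 January 2040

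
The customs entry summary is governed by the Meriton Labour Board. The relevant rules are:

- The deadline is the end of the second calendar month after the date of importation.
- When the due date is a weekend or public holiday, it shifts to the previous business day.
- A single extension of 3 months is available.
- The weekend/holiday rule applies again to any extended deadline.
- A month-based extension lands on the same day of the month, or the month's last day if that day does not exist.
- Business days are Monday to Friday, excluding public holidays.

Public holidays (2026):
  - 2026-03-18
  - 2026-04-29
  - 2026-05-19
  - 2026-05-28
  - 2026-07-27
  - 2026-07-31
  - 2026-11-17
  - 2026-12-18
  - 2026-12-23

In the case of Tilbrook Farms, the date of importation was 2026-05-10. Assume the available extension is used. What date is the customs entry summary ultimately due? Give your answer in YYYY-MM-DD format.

The second month after 2026-05-10 is July 2026, whose last day is 2026-07-31.
2026-07-31 is a listed holiday; the preceding business day is 2026-07-30 (Thursday).
The 3 months extension carries 2026-07-30 to 2026-10-30.
Since 2026-10-30 is a Friday and not a holiday, the date is unchanged.
Final deadline: 2026-10-30.

2026-10-30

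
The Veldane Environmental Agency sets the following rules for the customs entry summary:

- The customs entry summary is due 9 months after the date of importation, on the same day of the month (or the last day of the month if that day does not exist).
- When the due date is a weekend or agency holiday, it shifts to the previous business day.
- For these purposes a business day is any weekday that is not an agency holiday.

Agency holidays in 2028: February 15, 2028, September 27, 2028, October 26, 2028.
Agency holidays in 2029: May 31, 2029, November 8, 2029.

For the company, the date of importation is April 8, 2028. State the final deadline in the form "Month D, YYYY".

9 months from April 8, 2028 is January 8, 2029.
January 8, 2029 is a Monday and not a listed holiday, so it stands.
Deadline: January 8, 2029.

January 8, 2029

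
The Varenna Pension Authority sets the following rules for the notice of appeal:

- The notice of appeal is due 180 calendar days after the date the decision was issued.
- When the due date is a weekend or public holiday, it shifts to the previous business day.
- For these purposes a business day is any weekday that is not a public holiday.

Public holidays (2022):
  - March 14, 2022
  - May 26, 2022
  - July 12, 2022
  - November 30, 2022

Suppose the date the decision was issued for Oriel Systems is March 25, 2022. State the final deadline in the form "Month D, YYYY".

September 21, 2022

Adding 180 calendar days to March 25, 2022 gives September 21, 2022.
Since September 21, 2022 is a Wednesday and not a holiday, the date is unchanged.
Deadline: September 21, 2022.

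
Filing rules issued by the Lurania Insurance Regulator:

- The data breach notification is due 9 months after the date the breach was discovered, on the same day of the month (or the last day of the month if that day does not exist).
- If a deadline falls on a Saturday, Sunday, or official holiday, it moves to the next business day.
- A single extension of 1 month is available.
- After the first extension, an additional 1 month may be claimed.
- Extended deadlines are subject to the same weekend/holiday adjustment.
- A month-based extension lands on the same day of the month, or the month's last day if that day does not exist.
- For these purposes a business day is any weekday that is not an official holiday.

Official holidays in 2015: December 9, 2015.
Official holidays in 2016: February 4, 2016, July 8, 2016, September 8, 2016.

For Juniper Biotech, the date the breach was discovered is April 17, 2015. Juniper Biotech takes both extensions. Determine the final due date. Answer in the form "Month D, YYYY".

Moving 9 months forward from April 17, 2015 on the corresponding day gives January 17, 2016.
January 17, 2016 is a Sunday; the next business day is January 18, 2016 (Monday).
The 1 month extension carries January 18, 2016 to February 18, 2016.
February 18, 2016 (Thursday) is already a business day.
Applying the 1 month extension: 1 month after February 18, 2016 is March 18, 2016.
March 18, 2016 (Friday) is already a business day.
The final due date is March 18, 2016.

March 18, 2016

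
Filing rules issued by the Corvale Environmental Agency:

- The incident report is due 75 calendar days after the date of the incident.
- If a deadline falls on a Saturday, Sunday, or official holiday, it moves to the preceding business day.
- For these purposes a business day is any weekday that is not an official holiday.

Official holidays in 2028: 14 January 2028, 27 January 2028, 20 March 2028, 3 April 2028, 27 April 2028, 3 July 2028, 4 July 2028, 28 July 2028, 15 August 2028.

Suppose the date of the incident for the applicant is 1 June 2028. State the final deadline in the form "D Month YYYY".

14 August 2028

Trigger date 1 June 2028 + 75 calendar days = 15 August 2028.
15 August 2028 is a listed holiday, so it moves to the preceding business day, 14 August 2028 (Monday).
So the filing is due 14 August 2028.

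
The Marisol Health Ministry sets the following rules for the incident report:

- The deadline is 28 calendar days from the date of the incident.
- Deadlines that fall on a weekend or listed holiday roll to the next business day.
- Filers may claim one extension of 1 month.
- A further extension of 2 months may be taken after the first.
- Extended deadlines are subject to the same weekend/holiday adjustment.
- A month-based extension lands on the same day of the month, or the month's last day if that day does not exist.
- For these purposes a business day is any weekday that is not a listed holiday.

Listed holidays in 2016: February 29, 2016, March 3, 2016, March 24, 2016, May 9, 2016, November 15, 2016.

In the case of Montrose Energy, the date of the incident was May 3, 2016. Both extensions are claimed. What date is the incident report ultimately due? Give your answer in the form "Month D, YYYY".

August 30, 2016

From May 3, 2016, 28 calendar days later is May 31, 2016.
Since May 31, 2016 is a Tuesday and not a holiday, the date is unchanged.
The 1 month extension carries May 31, 2016 to June 30, 2016 (day 31 does not exist in June, so the month's last day is used).
June 30, 2016 is a Thursday and not a listed holiday, so it stands.
Applying the 2 months extension: 2 months after June 30, 2016 is August 30, 2016.
August 30, 2016 falls on a Tuesday, which is a business day, so no adjustment is needed.
Deadline: August 30, 2016.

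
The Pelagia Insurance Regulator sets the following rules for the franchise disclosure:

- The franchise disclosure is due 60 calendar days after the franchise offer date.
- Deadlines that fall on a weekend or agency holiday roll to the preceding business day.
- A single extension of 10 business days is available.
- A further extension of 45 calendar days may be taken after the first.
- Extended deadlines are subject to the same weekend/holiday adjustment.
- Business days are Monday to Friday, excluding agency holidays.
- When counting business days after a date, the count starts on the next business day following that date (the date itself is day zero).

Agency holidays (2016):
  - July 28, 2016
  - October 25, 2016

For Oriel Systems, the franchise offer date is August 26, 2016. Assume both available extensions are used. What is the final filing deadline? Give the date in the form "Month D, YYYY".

Adding 60 calendar days to August 26, 2016 gives October 25, 2016.
October 25, 2016 is a listed holiday; the preceding business day is October 24, 2016 (Monday).
Applying the 10-business-day extension: 10 business days after October 24, 2016 is November 8, 2016.
Since November 8, 2016 is a Tuesday and not a holiday, the date is unchanged.
Applying the 45-calendar-day extension: November 8, 2016 + 45 days = December 23, 2016.
December 23, 2016 is a Friday and not a listed holiday, so it stands.
The final due date is December 23, 2016.

December 23, 2016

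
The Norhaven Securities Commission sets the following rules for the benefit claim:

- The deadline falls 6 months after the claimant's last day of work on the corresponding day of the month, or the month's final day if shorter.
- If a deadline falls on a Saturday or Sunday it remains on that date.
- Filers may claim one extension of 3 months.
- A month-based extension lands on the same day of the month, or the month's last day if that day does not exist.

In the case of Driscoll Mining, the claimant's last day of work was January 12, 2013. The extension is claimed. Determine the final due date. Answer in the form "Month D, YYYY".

October 12, 2013

6 months after January 12, 2013, on the same day of the month, is July 12, 2013.
No adjustment is made for weekends or holidays, so July 12, 2013 stands.
The 3 months extension carries July 12, 2013 to October 12, 2013.
October 12, 2013 falls on a Saturday. The rules make no weekend/holiday allowance, so it remains October 12, 2013.
The final due date is October 12, 2013.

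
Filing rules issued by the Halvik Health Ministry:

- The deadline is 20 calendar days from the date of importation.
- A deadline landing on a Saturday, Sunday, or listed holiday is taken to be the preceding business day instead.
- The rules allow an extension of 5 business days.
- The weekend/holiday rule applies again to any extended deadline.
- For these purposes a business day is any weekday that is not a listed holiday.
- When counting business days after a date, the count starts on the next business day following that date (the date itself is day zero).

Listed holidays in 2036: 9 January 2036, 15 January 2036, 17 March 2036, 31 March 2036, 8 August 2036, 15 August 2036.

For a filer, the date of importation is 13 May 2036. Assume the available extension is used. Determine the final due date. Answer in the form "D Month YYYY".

From 13 May 2036, 20 calendar days later is 2 June 2036.
2 June 2036 is a Monday and not a listed holiday, so it stands.
The 5-business-day extension runs from 2 June 2036 to 9 June 2036.
Since 9 June 2036 is a Monday and not a holiday, the date is unchanged.
The final due date is 9 June 2036.

9 June 2036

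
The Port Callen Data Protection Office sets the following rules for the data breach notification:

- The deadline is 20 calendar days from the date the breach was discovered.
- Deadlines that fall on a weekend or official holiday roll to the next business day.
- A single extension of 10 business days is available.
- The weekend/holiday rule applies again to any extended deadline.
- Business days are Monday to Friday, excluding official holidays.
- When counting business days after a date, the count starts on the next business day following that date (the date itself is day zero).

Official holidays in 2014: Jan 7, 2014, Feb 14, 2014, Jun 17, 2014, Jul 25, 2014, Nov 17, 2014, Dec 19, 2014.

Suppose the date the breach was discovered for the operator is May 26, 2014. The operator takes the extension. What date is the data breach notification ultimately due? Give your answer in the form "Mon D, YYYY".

From May 26, 2014, 20 calendar days later is Jun 15, 2014.
Because Jun 15, 2014 is a Sunday, the deadline becomes Jun 16, 2014 (Monday).
Counting 10 further business days from Jun 16, 2014 reaches Jul 1, 2014.
Since Jul 1, 2014 is a Tuesday and not a holiday, the date is unchanged.
So the filing is due Jul 1, 2014.

Jul 1, 2014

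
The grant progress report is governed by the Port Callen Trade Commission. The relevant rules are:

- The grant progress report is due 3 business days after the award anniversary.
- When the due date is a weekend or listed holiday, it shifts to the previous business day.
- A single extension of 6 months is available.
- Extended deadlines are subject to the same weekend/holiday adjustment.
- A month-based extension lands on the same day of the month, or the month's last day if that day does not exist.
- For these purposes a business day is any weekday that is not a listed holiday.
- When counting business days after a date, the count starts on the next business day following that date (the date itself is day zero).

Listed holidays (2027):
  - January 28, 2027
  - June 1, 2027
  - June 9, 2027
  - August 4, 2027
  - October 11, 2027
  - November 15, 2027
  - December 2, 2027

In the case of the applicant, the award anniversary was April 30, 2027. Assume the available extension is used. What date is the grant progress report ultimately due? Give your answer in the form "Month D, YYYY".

November 5, 2027

Counting 3 business days after April 30, 2027 (skipping weekends and listed holidays) reaches May 5, 2027.
May 5, 2027 (Wednesday) is already a business day.
Applying the 6 months extension: 6 months after May 5, 2027 is November 5, 2027.
November 5, 2027 (Friday) is already a business day.
Deadline: November 5, 2027.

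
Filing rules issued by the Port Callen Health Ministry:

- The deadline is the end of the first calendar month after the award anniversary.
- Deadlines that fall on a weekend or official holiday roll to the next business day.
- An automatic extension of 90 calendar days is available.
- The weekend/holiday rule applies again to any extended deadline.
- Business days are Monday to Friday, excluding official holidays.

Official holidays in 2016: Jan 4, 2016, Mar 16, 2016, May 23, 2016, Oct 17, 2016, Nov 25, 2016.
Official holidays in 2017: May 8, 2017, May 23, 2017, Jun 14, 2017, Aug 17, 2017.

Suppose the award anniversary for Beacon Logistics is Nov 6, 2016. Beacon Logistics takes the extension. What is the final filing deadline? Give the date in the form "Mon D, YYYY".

Apr 3, 2017

1 month after Nov 6, 2016 falls in December 2016; the last day of that month is Dec 31, 2016.
Dec 31, 2016 is a Saturday, so it moves to the next business day, Jan 2, 2017 (Monday).
Add the 90 calendar-day extension to Jan 2, 2017: Apr 2, 2017.
Because Apr 2, 2017 is a Sunday, the deadline becomes Apr 3, 2017 (Monday).
So the filing is due Apr 3, 2017.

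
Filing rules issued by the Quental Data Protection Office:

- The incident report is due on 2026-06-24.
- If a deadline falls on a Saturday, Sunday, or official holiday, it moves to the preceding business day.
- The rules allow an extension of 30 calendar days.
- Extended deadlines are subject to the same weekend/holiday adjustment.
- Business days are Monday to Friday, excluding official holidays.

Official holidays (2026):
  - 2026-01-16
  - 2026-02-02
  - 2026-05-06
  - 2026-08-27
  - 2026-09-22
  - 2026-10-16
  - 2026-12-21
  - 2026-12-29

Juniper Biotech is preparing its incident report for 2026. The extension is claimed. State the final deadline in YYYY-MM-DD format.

2026-07-24

The statutory due date is 2026-06-24.
2026-06-24 (Wednesday) is already a business day.
Add the 30 calendar-day extension to 2026-06-24: 2026-07-24.
2026-07-24 (Friday) is already a business day.
So the filing is due 2026-07-24.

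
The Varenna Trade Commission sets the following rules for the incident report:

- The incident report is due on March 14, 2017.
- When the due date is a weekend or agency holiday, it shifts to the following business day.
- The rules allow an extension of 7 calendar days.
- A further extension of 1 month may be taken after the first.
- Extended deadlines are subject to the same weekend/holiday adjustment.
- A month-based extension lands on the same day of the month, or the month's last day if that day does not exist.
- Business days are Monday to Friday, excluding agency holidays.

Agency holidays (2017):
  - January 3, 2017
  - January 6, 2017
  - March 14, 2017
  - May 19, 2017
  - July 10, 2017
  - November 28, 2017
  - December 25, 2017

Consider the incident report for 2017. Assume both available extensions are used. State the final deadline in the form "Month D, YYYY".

The stated deadline is March 14, 2017.
March 14, 2017 is a listed holiday; the next business day is March 15, 2017 (Wednesday).
With the 7-day extension, March 15, 2017 becomes March 22, 2017.
Since March 22, 2017 is a Wednesday and not a holiday, the date is unchanged.
The 1 month extension carries March 22, 2017 to April 22, 2017.
April 22, 2017 is a Saturday; the next business day is April 24, 2017 (Monday).
The final due date is April 24, 2017.

April 24, 2017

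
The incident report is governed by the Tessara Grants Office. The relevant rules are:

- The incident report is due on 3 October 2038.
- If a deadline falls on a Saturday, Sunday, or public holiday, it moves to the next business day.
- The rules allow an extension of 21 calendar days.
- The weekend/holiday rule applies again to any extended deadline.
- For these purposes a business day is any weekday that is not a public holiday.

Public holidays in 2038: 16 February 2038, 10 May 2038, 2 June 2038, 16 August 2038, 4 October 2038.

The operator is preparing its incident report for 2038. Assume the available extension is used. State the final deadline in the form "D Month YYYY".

The stated deadline is 3 October 2038.
Because 3 October 2038 is a Sunday, the deadline becomes 5 October 2038 (Tuesday).
The 21-calendar-day extension moves the deadline from 5 October 2038 to 26 October 2038.
26 October 2038 falls on a Tuesday, which is a business day, so no adjustment is needed.
Final deadline: 26 October 2038.

26 October 2038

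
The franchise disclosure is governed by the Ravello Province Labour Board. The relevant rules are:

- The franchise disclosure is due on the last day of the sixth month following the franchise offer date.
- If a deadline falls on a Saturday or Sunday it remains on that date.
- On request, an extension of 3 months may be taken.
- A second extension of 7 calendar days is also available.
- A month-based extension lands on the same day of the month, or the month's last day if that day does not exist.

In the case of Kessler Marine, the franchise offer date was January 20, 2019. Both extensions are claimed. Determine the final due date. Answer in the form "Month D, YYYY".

November 7, 2019

6 months after January 20, 2019 falls in July 2019; the last day of that month is July 31, 2019.
No adjustment is made for weekends or holidays, so July 31, 2019 stands.
Applying the 3 months extension: 3 months after July 31, 2019 is October 31, 2019.
No adjustment is made for weekends or holidays, so October 31, 2019 stands.
Applying the 7-calendar-day extension: October 31, 2019 + 7 days = November 7, 2019.
November 7, 2019 is a Thursday; no weekend or holiday adjustment applies.
The final due date is November 7, 2019.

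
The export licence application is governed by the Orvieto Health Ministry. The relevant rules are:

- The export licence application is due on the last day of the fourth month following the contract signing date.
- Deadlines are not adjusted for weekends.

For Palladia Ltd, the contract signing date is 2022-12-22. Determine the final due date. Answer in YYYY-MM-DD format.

2023-04-30

4 months after 2022-12-22 falls in April 2023; the last day of that month is 2023-04-30.
2023-04-30 is a Sunday; no weekend or holiday adjustment applies.
The final due date is 2023-04-30.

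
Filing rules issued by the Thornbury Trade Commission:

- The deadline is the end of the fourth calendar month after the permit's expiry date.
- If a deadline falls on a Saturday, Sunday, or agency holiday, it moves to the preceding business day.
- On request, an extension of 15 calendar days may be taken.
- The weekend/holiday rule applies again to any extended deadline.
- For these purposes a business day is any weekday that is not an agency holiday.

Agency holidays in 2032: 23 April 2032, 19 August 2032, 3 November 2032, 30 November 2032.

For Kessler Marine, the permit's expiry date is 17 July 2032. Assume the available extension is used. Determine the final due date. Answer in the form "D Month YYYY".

14 December 2032

The fourth month after 17 July 2032 is November 2032, whose last day is 30 November 2032.
30 November 2032 is a listed holiday, so it moves to the preceding business day, 29 November 2032 (Monday).
With the 15-day extension, 29 November 2032 becomes 14 December 2032.
14 December 2032 falls on a Tuesday, which is a business day, so no adjustment is needed.
Deadline: 14 December 2032.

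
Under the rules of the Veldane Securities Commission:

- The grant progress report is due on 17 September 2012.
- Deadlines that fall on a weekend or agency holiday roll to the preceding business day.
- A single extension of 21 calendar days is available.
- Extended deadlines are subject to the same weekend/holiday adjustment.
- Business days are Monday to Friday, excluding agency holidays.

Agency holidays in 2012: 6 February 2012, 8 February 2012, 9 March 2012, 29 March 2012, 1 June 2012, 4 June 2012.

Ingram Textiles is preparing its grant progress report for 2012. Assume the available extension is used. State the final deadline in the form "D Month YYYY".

The stated deadline is 17 September 2012.
Since 17 September 2012 is a Monday and not a holiday, the date is unchanged.
Applying the 21-calendar-day extension: 17 September 2012 + 21 days = 8 October 2012.
Since 8 October 2012 is a Monday and not a holiday, the date is unchanged.
The final due date is 8 October 2012.

8 October 2012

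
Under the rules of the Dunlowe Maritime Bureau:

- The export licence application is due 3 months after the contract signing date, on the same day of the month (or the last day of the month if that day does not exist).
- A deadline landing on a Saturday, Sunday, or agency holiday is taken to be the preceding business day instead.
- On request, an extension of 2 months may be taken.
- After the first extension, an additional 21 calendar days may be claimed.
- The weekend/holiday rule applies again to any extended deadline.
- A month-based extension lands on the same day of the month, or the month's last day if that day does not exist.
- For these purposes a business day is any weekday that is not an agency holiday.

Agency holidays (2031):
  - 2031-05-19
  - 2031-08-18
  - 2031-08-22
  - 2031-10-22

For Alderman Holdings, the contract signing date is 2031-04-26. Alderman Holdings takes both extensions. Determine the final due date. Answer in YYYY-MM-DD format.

3 months from 2031-04-26 is 2031-07-26.
2031-07-26 is a Saturday, so it moves to the preceding business day, 2031-07-25 (Friday).
The 2 months extension carries 2031-07-25 to 2031-09-25.
2031-09-25 is a Thursday and not a listed holiday, so it stands.
With the 21-day extension, 2031-09-25 becomes 2031-10-16.
2031-10-16 (Thursday) is already a business day.
Final deadline: 2031-10-16.

2031-10-16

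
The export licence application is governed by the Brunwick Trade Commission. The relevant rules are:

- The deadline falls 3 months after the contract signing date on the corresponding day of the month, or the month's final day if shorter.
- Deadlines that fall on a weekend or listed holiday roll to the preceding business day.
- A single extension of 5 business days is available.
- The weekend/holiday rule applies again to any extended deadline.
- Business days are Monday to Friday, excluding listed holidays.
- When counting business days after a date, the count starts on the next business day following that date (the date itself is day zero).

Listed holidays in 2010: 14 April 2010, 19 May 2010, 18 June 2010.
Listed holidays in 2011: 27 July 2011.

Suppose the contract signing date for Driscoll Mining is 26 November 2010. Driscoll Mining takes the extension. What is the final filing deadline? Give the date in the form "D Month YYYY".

4 March 2011

3 months from 26 November 2010 is 26 February 2011.
26 February 2011 is a Saturday, so it moves to the preceding business day, 25 February 2011 (Friday).
Counting 5 further business days from 25 February 2011 reaches 4 March 2011.
4 March 2011 is a Friday and not a listed holiday, so it stands.
Final deadline: 4 March 2011.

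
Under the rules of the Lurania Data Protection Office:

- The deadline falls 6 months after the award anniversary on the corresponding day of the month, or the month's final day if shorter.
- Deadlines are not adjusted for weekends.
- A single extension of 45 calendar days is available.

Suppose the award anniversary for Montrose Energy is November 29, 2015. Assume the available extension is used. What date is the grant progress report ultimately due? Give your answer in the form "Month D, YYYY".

July 13, 2016

6 months after November 29, 2015, on the same day of the month, is May 29, 2016.
May 29, 2016 is a Sunday; no weekend or holiday adjustment applies.
The 45-calendar-day extension moves the deadline from May 29, 2016 to July 13, 2016.
July 13, 2016 falls on a Wednesday. The rules make no weekend/holiday allowance, so it remains July 13, 2016.
So the filing is due July 13, 2016.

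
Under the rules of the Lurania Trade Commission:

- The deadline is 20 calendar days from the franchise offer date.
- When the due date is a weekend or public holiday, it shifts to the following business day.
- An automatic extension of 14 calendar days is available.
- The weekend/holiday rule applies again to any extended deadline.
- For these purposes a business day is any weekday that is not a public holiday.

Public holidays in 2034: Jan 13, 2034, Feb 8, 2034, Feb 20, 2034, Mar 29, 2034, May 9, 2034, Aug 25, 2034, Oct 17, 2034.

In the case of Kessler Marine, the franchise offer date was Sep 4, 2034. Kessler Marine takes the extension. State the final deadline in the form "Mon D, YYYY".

Adding 20 calendar days to Sep 4, 2034 gives Sep 24, 2034.
Sep 24, 2034 is a Sunday; the next business day is Sep 25, 2034 (Monday).
With the 14-day extension, Sep 25, 2034 becomes Oct 9, 2034.
Since Oct 9, 2034 is a Monday and not a holiday, the date is unchanged.
Final deadline: Oct 9, 2034.

Oct 9, 2034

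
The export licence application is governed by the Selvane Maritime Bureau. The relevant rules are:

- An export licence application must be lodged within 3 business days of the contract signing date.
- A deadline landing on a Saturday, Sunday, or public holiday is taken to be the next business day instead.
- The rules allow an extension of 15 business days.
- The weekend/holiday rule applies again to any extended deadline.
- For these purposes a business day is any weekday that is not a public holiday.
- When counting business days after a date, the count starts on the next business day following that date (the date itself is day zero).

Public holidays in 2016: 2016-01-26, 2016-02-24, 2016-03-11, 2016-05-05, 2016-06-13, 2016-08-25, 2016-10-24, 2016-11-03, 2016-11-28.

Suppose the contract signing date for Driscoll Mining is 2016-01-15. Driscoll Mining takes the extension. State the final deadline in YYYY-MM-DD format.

3 business days after 2016-01-15, excluding weekends and holidays, is 2016-01-20.
2016-01-20 is a Wednesday and not a listed holiday, so it stands.
The 15-business-day extension runs from 2016-01-20 to 2016-02-11.
2016-02-11 (Thursday) is already a business day.
Deadline: 2016-02-11.

2016-02-11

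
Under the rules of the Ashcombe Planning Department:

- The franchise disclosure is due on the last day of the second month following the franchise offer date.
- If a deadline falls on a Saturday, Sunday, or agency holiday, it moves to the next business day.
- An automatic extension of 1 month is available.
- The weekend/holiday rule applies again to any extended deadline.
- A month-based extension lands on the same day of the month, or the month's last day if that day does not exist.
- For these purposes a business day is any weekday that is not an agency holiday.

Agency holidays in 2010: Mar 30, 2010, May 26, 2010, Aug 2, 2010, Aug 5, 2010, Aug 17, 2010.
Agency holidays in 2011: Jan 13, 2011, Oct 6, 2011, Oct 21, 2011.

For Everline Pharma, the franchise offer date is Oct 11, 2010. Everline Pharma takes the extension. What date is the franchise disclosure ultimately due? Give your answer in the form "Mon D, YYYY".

Jan 31, 2011

The second month after Oct 11, 2010 is December 2010, whose last day is Dec 31, 2010.
Since Dec 31, 2010 is a Friday and not a holiday, the date is unchanged.
Applying the 1 month extension: 1 month after Dec 31, 2010 is Jan 31, 2011.
Jan 31, 2011 falls on a Monday, which is a business day, so no adjustment is needed.
Final deadline: Jan 31, 2011.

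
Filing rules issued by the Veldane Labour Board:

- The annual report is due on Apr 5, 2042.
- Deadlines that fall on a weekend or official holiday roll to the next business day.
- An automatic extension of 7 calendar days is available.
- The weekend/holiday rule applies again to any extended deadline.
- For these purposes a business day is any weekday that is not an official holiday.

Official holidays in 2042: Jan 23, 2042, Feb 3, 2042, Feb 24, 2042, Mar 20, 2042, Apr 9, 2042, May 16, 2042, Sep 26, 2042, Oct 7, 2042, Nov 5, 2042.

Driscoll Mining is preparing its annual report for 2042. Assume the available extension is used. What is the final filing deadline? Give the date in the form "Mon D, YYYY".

Start from the fixed due date, Apr 5, 2042.
Because Apr 5, 2042 is a Saturday, the deadline becomes Apr 7, 2042 (Monday).
The 7-calendar-day extension moves the deadline from Apr 7, 2042 to Apr 14, 2042.
Apr 14, 2042 falls on a Monday, which is a business day, so no adjustment is needed.
So the filing is due Apr 14, 2042.

Apr 14, 2042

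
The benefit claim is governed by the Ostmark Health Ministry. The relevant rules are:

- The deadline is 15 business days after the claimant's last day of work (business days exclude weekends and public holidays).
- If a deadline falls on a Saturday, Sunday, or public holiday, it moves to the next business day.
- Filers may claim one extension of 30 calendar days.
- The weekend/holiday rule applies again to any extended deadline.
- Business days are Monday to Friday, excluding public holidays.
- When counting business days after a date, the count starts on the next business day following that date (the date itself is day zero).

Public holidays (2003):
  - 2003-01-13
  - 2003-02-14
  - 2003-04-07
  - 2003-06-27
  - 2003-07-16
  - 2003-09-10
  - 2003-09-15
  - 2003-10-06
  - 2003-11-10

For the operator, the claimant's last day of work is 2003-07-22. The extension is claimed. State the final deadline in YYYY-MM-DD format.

2003-09-11

15 business days after 2003-07-22, excluding weekends and holidays, is 2003-08-12.
2003-08-12 falls on a Tuesday, which is a business day, so no adjustment is needed.
Applying the 30-calendar-day extension: 2003-08-12 + 30 days = 2003-09-11.
2003-09-11 falls on a Thursday, which is a business day, so no adjustment is needed.
So the filing is due 2003-09-11.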